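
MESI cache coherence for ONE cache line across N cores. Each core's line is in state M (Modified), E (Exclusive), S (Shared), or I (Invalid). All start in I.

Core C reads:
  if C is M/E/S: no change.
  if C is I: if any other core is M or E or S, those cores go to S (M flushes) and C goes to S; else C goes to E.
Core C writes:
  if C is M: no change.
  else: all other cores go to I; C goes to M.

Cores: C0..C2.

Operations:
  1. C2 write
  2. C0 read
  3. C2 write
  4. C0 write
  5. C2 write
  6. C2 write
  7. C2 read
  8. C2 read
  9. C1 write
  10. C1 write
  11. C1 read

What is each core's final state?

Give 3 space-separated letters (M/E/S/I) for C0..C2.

Answer: I M I

Derivation:
Op 1: C2 write [C2 write: invalidate none -> C2=M] -> [I,I,M]
Op 2: C0 read [C0 read from I: others=['C2=M'] -> C0=S, others downsized to S] -> [S,I,S]
Op 3: C2 write [C2 write: invalidate ['C0=S'] -> C2=M] -> [I,I,M]
Op 4: C0 write [C0 write: invalidate ['C2=M'] -> C0=M] -> [M,I,I]
Op 5: C2 write [C2 write: invalidate ['C0=M'] -> C2=M] -> [I,I,M]
Op 6: C2 write [C2 write: already M (modified), no change] -> [I,I,M]
Op 7: C2 read [C2 read: already in M, no change] -> [I,I,M]
Op 8: C2 read [C2 read: already in M, no change] -> [I,I,M]
Op 9: C1 write [C1 write: invalidate ['C2=M'] -> C1=M] -> [I,M,I]
Op 10: C1 write [C1 write: already M (modified), no change] -> [I,M,I]
Op 11: C1 read [C1 read: already in M, no change] -> [I,M,I]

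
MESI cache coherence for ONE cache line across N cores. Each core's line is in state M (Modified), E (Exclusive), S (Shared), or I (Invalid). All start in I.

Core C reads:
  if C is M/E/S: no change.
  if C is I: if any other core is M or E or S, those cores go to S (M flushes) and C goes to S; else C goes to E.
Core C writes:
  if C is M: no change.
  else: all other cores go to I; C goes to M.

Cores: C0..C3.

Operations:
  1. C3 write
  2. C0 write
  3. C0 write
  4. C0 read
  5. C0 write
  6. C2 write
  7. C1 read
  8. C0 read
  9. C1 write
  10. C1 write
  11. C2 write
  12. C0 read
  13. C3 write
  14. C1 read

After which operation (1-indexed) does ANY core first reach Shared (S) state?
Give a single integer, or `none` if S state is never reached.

Answer: 7

Derivation:
Op 1: C3 write [C3 write: invalidate none -> C3=M] -> [I,I,I,M]
Op 2: C0 write [C0 write: invalidate ['C3=M'] -> C0=M] -> [M,I,I,I]
Op 3: C0 write [C0 write: already M (modified), no change] -> [M,I,I,I]
Op 4: C0 read [C0 read: already in M, no change] -> [M,I,I,I]
Op 5: C0 write [C0 write: already M (modified), no change] -> [M,I,I,I]
Op 6: C2 write [C2 write: invalidate ['C0=M'] -> C2=M] -> [I,I,M,I]
Op 7: C1 read [C1 read from I: others=['C2=M'] -> C1=S, others downsized to S] -> [I,S,S,I]
  -> First S state at op 7; remaining ops need not be traced.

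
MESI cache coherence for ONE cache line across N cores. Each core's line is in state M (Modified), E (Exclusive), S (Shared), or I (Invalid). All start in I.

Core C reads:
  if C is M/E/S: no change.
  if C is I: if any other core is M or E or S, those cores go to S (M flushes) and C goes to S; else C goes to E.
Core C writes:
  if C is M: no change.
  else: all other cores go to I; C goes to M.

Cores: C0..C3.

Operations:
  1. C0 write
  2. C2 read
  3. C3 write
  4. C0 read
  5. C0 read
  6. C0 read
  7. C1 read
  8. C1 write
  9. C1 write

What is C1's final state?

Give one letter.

Op 1: C0 write [C0 write: invalidate none -> C0=M] -> [M,I,I,I]
Op 2: C2 read [C2 read from I: others=['C0=M'] -> C2=S, others downsized to S] -> [S,I,S,I]
Op 3: C3 write [C3 write: invalidate ['C0=S', 'C2=S'] -> C3=M] -> [I,I,I,M]
Op 4: C0 read [C0 read from I: others=['C3=M'] -> C0=S, others downsized to S] -> [S,I,I,S]
Op 5: C0 read [C0 read: already in S, no change] -> [S,I,I,S]
Op 6: C0 read [C0 read: already in S, no change] -> [S,I,I,S]
Op 7: C1 read [C1 read from I: others=['C0=S', 'C3=S'] -> C1=S, others downsized to S] -> [S,S,I,S]
Op 8: C1 write [C1 write: invalidate ['C0=S', 'C3=S'] -> C1=M] -> [I,M,I,I]
Op 9: C1 write [C1 write: already M (modified), no change] -> [I,M,I,I]

Answer: M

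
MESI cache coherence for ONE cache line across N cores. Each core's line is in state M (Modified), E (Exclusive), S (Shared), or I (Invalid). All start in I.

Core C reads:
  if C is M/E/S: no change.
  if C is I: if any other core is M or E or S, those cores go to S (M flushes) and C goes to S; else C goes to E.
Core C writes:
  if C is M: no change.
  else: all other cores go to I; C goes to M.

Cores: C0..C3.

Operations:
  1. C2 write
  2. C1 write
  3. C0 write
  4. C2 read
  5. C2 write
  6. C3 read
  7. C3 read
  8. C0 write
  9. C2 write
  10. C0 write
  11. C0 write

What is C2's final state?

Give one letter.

Answer: I

Derivation:
Op 1: C2 write [C2 write: invalidate none -> C2=M] -> [I,I,M,I]
Op 2: C1 write [C1 write: invalidate ['C2=M'] -> C1=M] -> [I,M,I,I]
Op 3: C0 write [C0 write: invalidate ['C1=M'] -> C0=M] -> [M,I,I,I]
Op 4: C2 read [C2 read from I: others=['C0=M'] -> C2=S, others downsized to S] -> [S,I,S,I]
Op 5: C2 write [C2 write: invalidate ['C0=S'] -> C2=M] -> [I,I,M,I]
Op 6: C3 read [C3 read from I: others=['C2=M'] -> C3=S, others downsized to S] -> [I,I,S,S]
Op 7: C3 read [C3 read: already in S, no change] -> [I,I,S,S]
Op 8: C0 write [C0 write: invalidate ['C2=S', 'C3=S'] -> C0=M] -> [M,I,I,I]
Op 9: C2 write [C2 write: invalidate ['C0=M'] -> C2=M] -> [I,I,M,I]
Op 10: C0 write [C0 write: invalidate ['C2=M'] -> C0=M] -> [M,I,I,I]
Op 11: C0 write [C0 write: already M (modified), no change] -> [M,I,I,I]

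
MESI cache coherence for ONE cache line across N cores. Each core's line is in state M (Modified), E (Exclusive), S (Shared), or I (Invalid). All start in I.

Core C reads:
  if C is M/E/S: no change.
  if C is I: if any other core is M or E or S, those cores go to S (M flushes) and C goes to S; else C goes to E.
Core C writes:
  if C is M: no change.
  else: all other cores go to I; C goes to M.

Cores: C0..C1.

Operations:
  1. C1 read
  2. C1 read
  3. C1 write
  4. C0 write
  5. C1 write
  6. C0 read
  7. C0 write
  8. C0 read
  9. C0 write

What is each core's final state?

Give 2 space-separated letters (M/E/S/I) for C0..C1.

Answer: M I

Derivation:
Op 1: C1 read [C1 read from I: no other sharers -> C1=E (exclusive)] -> [I,E]
Op 2: C1 read [C1 read: already in E, no change] -> [I,E]
Op 3: C1 write [C1 write: invalidate none -> C1=M] -> [I,M]
Op 4: C0 write [C0 write: invalidate ['C1=M'] -> C0=M] -> [M,I]
Op 5: C1 write [C1 write: invalidate ['C0=M'] -> C1=M] -> [I,M]
Op 6: C0 read [C0 read from I: others=['C1=M'] -> C0=S, others downsized to S] -> [S,S]
Op 7: C0 write [C0 write: invalidate ['C1=S'] -> C0=M] -> [M,I]
Op 8: C0 read [C0 read: already in M, no change] -> [M,I]
Op 9: C0 write [C0 write: already M (modified), no change] -> [M,I]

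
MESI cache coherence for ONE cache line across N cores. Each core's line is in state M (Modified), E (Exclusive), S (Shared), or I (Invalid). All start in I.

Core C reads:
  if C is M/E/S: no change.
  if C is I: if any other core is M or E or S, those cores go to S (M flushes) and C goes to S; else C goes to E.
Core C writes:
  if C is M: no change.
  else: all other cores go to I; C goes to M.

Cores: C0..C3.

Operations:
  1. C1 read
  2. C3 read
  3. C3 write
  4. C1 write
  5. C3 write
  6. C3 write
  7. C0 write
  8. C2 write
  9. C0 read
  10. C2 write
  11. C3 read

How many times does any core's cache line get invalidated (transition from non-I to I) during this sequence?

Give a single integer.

Op 1: C1 read [C1 read from I: no other sharers -> C1=E (exclusive)] -> [I,E,I,I] (invalidations this op: 0; running total: 0)
Op 2: C3 read [C3 read from I: others=['C1=E'] -> C3=S, others downsized to S] -> [I,S,I,S] (invalidations this op: 0; running total: 0)
Op 3: C3 write [C3 write: invalidate ['C1=S'] -> C3=M] -> [I,I,I,M] (invalidations this op: 1; running total: 1)
Op 4: C1 write [C1 write: invalidate ['C3=M'] -> C1=M] -> [I,M,I,I] (invalidations this op: 1; running total: 2)
Op 5: C3 write [C3 write: invalidate ['C1=M'] -> C3=M] -> [I,I,I,M] (invalidations this op: 1; running total: 3)
Op 6: C3 write [C3 write: already M (modified), no change] -> [I,I,I,M] (invalidations this op: 0; running total: 3)
Op 7: C0 write [C0 write: invalidate ['C3=M'] -> C0=M] -> [M,I,I,I] (invalidations this op: 1; running total: 4)
Op 8: C2 write [C2 write: invalidate ['C0=M'] -> C2=M] -> [I,I,M,I] (invalidations this op: 1; running total: 5)
Op 9: C0 read [C0 read from I: others=['C2=M'] -> C0=S, others downsized to S] -> [S,I,S,I] (invalidations this op: 0; running total: 5)
Op 10: C2 write [C2 write: invalidate ['C0=S'] -> C2=M] -> [I,I,M,I] (invalidations this op: 1; running total: 6)
Op 11: C3 read [C3 read from I: others=['C2=M'] -> C3=S, others downsized to S] -> [I,I,S,S] (invalidations this op: 0; running total: 6)

Answer: 6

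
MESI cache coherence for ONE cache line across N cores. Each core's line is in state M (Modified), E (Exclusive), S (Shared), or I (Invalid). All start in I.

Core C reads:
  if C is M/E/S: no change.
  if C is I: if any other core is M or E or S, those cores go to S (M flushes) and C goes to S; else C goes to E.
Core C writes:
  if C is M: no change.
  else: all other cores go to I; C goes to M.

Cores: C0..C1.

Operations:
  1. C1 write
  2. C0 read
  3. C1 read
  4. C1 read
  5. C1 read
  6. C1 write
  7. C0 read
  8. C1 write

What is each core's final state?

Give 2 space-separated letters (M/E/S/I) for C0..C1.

Answer: I M

Derivation:
Op 1: C1 write [C1 write: invalidate none -> C1=M] -> [I,M]
Op 2: C0 read [C0 read from I: others=['C1=M'] -> C0=S, others downsized to S] -> [S,S]
Op 3: C1 read [C1 read: already in S, no change] -> [S,S]
Op 4: C1 read [C1 read: already in S, no change] -> [S,S]
Op 5: C1 read [C1 read: already in S, no change] -> [S,S]
Op 6: C1 write [C1 write: invalidate ['C0=S'] -> C1=M] -> [I,M]
Op 7: C0 read [C0 read from I: others=['C1=M'] -> C0=S, others downsized to S] -> [S,S]
Op 8: C1 write [C1 write: invalidate ['C0=S'] -> C1=M] -> [I,M]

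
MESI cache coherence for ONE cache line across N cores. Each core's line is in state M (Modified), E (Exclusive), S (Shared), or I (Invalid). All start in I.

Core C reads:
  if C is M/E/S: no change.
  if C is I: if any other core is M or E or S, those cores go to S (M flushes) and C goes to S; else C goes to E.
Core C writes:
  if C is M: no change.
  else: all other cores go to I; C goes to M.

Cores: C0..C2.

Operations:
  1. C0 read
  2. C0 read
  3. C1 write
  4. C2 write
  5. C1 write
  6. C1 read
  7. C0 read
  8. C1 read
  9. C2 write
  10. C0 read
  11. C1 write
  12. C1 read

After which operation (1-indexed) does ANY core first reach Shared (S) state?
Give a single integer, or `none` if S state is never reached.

Op 1: C0 read [C0 read from I: no other sharers -> C0=E (exclusive)] -> [E,I,I]
Op 2: C0 read [C0 read: already in E, no change] -> [E,I,I]
Op 3: C1 write [C1 write: invalidate ['C0=E'] -> C1=M] -> [I,M,I]
Op 4: C2 write [C2 write: invalidate ['C1=M'] -> C2=M] -> [I,I,M]
Op 5: C1 write [C1 write: invalidate ['C2=M'] -> C1=M] -> [I,M,I]
Op 6: C1 read [C1 read: already in M, no change] -> [I,M,I]
Op 7: C0 read [C0 read from I: others=['C1=M'] -> C0=S, others downsized to S] -> [S,S,I]
  -> First S state at op 7; remaining ops need not be traced.

Answer: 7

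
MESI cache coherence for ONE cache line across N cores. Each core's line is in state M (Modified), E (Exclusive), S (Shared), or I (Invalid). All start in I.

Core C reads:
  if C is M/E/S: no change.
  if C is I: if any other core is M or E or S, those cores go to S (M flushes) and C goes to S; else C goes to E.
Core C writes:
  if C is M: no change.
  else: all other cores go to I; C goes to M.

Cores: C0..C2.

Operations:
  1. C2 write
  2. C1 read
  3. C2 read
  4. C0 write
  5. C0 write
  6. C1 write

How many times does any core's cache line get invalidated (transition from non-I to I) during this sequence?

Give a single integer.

Answer: 3

Derivation:
Op 1: C2 write [C2 write: invalidate none -> C2=M] -> [I,I,M] (invalidations this op: 0; running total: 0)
Op 2: C1 read [C1 read from I: others=['C2=M'] -> C1=S, others downsized to S] -> [I,S,S] (invalidations this op: 0; running total: 0)
Op 3: C2 read [C2 read: already in S, no change] -> [I,S,S] (invalidations this op: 0; running total: 0)
Op 4: C0 write [C0 write: invalidate ['C1=S', 'C2=S'] -> C0=M] -> [M,I,I] (invalidations this op: 2; running total: 2)
Op 5: C0 write [C0 write: already M (modified), no change] -> [M,I,I] (invalidations this op: 0; running total: 2)
Op 6: C1 write [C1 write: invalidate ['C0=M'] -> C1=M] -> [I,M,I] (invalidations this op: 1; running total: 3)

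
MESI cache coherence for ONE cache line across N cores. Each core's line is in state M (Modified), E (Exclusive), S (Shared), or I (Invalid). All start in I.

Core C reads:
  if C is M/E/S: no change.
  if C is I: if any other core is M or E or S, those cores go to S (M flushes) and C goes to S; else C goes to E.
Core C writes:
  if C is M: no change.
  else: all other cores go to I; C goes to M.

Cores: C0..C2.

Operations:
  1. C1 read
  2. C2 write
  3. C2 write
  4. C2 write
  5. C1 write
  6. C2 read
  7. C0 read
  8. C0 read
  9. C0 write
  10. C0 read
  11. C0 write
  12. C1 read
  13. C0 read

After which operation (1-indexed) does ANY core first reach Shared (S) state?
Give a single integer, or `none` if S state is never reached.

Answer: 6

Derivation:
Op 1: C1 read [C1 read from I: no other sharers -> C1=E (exclusive)] -> [I,E,I]
Op 2: C2 write [C2 write: invalidate ['C1=E'] -> C2=M] -> [I,I,M]
Op 3: C2 write [C2 write: already M (modified), no change] -> [I,I,M]
Op 4: C2 write [C2 write: already M (modified), no change] -> [I,I,M]
Op 5: C1 write [C1 write: invalidate ['C2=M'] -> C1=M] -> [I,M,I]
Op 6: C2 read [C2 read from I: others=['C1=M'] -> C2=S, others downsized to S] -> [I,S,S]
  -> First S state at op 6; remaining ops need not be traced.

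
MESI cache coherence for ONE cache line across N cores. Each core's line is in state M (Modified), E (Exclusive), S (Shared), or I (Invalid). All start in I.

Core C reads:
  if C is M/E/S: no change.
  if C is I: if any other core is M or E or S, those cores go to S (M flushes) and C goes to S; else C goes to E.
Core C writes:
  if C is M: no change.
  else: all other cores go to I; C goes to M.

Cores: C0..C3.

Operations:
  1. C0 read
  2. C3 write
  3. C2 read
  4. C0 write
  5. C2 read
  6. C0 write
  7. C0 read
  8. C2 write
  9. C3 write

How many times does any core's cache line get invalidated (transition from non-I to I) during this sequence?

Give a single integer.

Op 1: C0 read [C0 read from I: no other sharers -> C0=E (exclusive)] -> [E,I,I,I] (invalidations this op: 0; running total: 0)
Op 2: C3 write [C3 write: invalidate ['C0=E'] -> C3=M] -> [I,I,I,M] (invalidations this op: 1; running total: 1)
Op 3: C2 read [C2 read from I: others=['C3=M'] -> C2=S, others downsized to S] -> [I,I,S,S] (invalidations this op: 0; running total: 1)
Op 4: C0 write [C0 write: invalidate ['C2=S', 'C3=S'] -> C0=M] -> [M,I,I,I] (invalidations this op: 2; running total: 3)
Op 5: C2 read [C2 read from I: others=['C0=M'] -> C2=S, others downsized to S] -> [S,I,S,I] (invalidations this op: 0; running total: 3)
Op 6: C0 write [C0 write: invalidate ['C2=S'] -> C0=M] -> [M,I,I,I] (invalidations this op: 1; running total: 4)
Op 7: C0 read [C0 read: already in M, no change] -> [M,I,I,I] (invalidations this op: 0; running total: 4)
Op 8: C2 write [C2 write: invalidate ['C0=M'] -> C2=M] -> [I,I,M,I] (invalidations this op: 1; running total: 5)
Op 9: C3 write [C3 write: invalidate ['C2=M'] -> C3=M] -> [I,I,I,M] (invalidations this op: 1; running total: 6)

Answer: 6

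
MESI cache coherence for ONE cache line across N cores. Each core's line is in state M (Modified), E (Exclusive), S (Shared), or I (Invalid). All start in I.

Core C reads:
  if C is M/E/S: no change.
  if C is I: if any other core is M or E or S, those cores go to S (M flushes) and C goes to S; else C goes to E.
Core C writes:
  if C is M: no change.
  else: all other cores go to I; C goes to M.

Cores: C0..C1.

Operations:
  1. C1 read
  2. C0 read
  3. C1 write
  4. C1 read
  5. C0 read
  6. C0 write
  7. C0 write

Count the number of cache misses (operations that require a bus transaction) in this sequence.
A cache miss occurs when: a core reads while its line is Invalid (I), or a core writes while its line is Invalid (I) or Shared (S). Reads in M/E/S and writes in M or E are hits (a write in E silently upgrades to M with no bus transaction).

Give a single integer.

Op 1: C1 read [C1 read from I: no other sharers -> C1=E (exclusive)] -> [I,E] [MISS #1: read from I]
Op 2: C0 read [C0 read from I: others=['C1=E'] -> C0=S, others downsized to S] -> [S,S] [MISS #2: read from I]
Op 3: C1 write [C1 write: invalidate ['C0=S'] -> C1=M] -> [I,M] [MISS #3: write from S]
Op 4: C1 read [C1 read: already in M, no change] -> [I,M] [hit: read from M]
Op 5: C0 read [C0 read from I: others=['C1=M'] -> C0=S, others downsized to S] -> [S,S] [MISS #4: read from I]
Op 6: C0 write [C0 write: invalidate ['C1=S'] -> C0=M] -> [M,I] [MISS #5: write from S]
Op 7: C0 write [C0 write: already M (modified), no change] -> [M,I] [hit: write from M]

Answer: 5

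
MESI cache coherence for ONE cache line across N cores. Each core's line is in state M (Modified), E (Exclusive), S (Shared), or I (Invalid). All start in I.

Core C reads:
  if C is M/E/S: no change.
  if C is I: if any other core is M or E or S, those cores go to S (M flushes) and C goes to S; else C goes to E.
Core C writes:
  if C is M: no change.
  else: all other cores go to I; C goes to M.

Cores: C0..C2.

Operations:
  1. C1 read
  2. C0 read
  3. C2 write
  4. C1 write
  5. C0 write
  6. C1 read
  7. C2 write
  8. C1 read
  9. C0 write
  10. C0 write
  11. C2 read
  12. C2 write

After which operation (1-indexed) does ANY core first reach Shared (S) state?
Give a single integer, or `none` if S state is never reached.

Op 1: C1 read [C1 read from I: no other sharers -> C1=E (exclusive)] -> [I,E,I]
Op 2: C0 read [C0 read from I: others=['C1=E'] -> C0=S, others downsized to S] -> [S,S,I]
  -> First S state at op 2; remaining ops need not be traced.

Answer: 2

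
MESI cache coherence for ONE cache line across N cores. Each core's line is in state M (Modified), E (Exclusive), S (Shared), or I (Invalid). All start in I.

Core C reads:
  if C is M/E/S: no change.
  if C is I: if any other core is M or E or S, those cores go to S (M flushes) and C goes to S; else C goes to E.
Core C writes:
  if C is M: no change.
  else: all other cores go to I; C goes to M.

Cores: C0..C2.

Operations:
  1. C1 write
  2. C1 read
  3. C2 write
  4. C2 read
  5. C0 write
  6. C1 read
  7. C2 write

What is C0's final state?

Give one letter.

Answer: I

Derivation:
Op 1: C1 write [C1 write: invalidate none -> C1=M] -> [I,M,I]
Op 2: C1 read [C1 read: already in M, no change] -> [I,M,I]
Op 3: C2 write [C2 write: invalidate ['C1=M'] -> C2=M] -> [I,I,M]
Op 4: C2 read [C2 read: already in M, no change] -> [I,I,M]
Op 5: C0 write [C0 write: invalidate ['C2=M'] -> C0=M] -> [M,I,I]
Op 6: C1 read [C1 read from I: others=['C0=M'] -> C1=S, others downsized to S] -> [S,S,I]
Op 7: C2 write [C2 write: invalidate ['C0=S', 'C1=S'] -> C2=M] -> [I,I,M]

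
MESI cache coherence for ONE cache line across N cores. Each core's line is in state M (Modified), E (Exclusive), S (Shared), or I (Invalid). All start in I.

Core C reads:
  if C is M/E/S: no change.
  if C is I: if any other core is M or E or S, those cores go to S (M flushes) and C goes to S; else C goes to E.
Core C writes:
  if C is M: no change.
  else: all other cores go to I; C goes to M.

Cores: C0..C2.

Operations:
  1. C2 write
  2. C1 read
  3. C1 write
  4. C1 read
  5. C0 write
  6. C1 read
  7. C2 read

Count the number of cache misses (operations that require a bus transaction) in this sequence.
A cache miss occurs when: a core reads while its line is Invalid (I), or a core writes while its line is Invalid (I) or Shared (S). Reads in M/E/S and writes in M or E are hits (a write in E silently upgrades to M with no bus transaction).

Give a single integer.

Answer: 6

Derivation:
Op 1: C2 write [C2 write: invalidate none -> C2=M] -> [I,I,M] [MISS #1: write from I]
Op 2: C1 read [C1 read from I: others=['C2=M'] -> C1=S, others downsized to S] -> [I,S,S] [MISS #2: read from I]
Op 3: C1 write [C1 write: invalidate ['C2=S'] -> C1=M] -> [I,M,I] [MISS #3: write from S]
Op 4: C1 read [C1 read: already in M, no change] -> [I,M,I] [hit: read from M]
Op 5: C0 write [C0 write: invalidate ['C1=M'] -> C0=M] -> [M,I,I] [MISS #4: write from I]
Op 6: C1 read [C1 read from I: others=['C0=M'] -> C1=S, others downsized to S] -> [S,S,I] [MISS #5: read from I]
Op 7: C2 read [C2 read from I: others=['C0=S', 'C1=S'] -> C2=S, others downsized to S] -> [S,S,S] [MISS #6: read from I]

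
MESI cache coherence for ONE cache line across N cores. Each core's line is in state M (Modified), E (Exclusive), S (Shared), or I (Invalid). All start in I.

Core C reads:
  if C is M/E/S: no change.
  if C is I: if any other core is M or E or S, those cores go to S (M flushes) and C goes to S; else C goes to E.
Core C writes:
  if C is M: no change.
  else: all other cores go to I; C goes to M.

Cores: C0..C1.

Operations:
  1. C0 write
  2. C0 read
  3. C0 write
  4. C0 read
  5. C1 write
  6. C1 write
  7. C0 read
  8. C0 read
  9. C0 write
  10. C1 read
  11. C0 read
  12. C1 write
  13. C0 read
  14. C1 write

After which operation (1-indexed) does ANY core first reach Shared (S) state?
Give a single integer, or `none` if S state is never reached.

Op 1: C0 write [C0 write: invalidate none -> C0=M] -> [M,I]
Op 2: C0 read [C0 read: already in M, no change] -> [M,I]
Op 3: C0 write [C0 write: already M (modified), no change] -> [M,I]
Op 4: C0 read [C0 read: already in M, no change] -> [M,I]
Op 5: C1 write [C1 write: invalidate ['C0=M'] -> C1=M] -> [I,M]
Op 6: C1 write [C1 write: already M (modified), no change] -> [I,M]
Op 7: C0 read [C0 read from I: others=['C1=M'] -> C0=S, others downsized to S] -> [S,S]
  -> First S state at op 7; remaining ops need not be traced.

Answer: 7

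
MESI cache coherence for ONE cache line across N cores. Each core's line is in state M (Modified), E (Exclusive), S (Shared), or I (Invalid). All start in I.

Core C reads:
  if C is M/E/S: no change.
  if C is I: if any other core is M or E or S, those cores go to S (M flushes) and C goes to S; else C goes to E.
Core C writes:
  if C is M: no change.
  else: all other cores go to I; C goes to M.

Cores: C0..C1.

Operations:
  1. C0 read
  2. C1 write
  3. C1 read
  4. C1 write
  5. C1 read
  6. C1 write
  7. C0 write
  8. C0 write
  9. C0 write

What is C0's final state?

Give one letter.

Op 1: C0 read [C0 read from I: no other sharers -> C0=E (exclusive)] -> [E,I]
Op 2: C1 write [C1 write: invalidate ['C0=E'] -> C1=M] -> [I,M]
Op 3: C1 read [C1 read: already in M, no change] -> [I,M]
Op 4: C1 write [C1 write: already M (modified), no change] -> [I,M]
Op 5: C1 read [C1 read: already in M, no change] -> [I,M]
Op 6: C1 write [C1 write: already M (modified), no change] -> [I,M]
Op 7: C0 write [C0 write: invalidate ['C1=M'] -> C0=M] -> [M,I]
Op 8: C0 write [C0 write: already M (modified), no change] -> [M,I]
Op 9: C0 write [C0 write: already M (modified), no change] -> [M,I]

Answer: M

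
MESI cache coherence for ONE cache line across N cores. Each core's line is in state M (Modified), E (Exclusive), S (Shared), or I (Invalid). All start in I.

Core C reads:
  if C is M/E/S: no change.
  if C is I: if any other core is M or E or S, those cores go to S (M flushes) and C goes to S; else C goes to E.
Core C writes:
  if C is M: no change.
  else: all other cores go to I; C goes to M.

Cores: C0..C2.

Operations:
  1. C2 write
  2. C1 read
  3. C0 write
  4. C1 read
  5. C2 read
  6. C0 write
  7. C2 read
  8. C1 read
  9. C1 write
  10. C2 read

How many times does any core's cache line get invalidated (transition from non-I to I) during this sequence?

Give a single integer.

Answer: 6

Derivation:
Op 1: C2 write [C2 write: invalidate none -> C2=M] -> [I,I,M] (invalidations this op: 0; running total: 0)
Op 2: C1 read [C1 read from I: others=['C2=M'] -> C1=S, others downsized to S] -> [I,S,S] (invalidations this op: 0; running total: 0)
Op 3: C0 write [C0 write: invalidate ['C1=S', 'C2=S'] -> C0=M] -> [M,I,I] (invalidations this op: 2; running total: 2)
Op 4: C1 read [C1 read from I: others=['C0=M'] -> C1=S, others downsized to S] -> [S,S,I] (invalidations this op: 0; running total: 2)
Op 5: C2 read [C2 read from I: others=['C0=S', 'C1=S'] -> C2=S, others downsized to S] -> [S,S,S] (invalidations this op: 0; running total: 2)
Op 6: C0 write [C0 write: invalidate ['C1=S', 'C2=S'] -> C0=M] -> [M,I,I] (invalidations this op: 2; running total: 4)
Op 7: C2 read [C2 read from I: others=['C0=M'] -> C2=S, others downsized to S] -> [S,I,S] (invalidations this op: 0; running total: 4)
Op 8: C1 read [C1 read from I: others=['C0=S', 'C2=S'] -> C1=S, others downsized to S] -> [S,S,S] (invalidations this op: 0; running total: 4)
Op 9: C1 write [C1 write: invalidate ['C0=S', 'C2=S'] -> C1=M] -> [I,M,I] (invalidations this op: 2; running total: 6)
Op 10: C2 read [C2 read from I: others=['C1=M'] -> C2=S, others downsized to S] -> [I,S,S] (invalidations this op: 0; running total: 6)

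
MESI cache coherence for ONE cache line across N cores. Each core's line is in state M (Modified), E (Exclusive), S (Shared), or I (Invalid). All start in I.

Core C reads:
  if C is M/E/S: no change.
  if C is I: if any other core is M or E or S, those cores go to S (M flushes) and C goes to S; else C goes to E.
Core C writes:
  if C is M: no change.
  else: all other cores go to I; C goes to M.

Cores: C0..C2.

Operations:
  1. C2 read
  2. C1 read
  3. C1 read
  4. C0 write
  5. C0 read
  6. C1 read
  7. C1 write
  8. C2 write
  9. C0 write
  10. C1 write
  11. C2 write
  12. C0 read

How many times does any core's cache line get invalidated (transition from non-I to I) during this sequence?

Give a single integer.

Op 1: C2 read [C2 read from I: no other sharers -> C2=E (exclusive)] -> [I,I,E] (invalidations this op: 0; running total: 0)
Op 2: C1 read [C1 read from I: others=['C2=E'] -> C1=S, others downsized to S] -> [I,S,S] (invalidations this op: 0; running total: 0)
Op 3: C1 read [C1 read: already in S, no change] -> [I,S,S] (invalidations this op: 0; running total: 0)
Op 4: C0 write [C0 write: invalidate ['C1=S', 'C2=S'] -> C0=M] -> [M,I,I] (invalidations this op: 2; running total: 2)
Op 5: C0 read [C0 read: already in M, no change] -> [M,I,I] (invalidations this op: 0; running total: 2)
Op 6: C1 read [C1 read from I: others=['C0=M'] -> C1=S, others downsized to S] -> [S,S,I] (invalidations this op: 0; running total: 2)
Op 7: C1 write [C1 write: invalidate ['C0=S'] -> C1=M] -> [I,M,I] (invalidations this op: 1; running total: 3)
Op 8: C2 write [C2 write: invalidate ['C1=M'] -> C2=M] -> [I,I,M] (invalidations this op: 1; running total: 4)
Op 9: C0 write [C0 write: invalidate ['C2=M'] -> C0=M] -> [M,I,I] (invalidations this op: 1; running total: 5)
Op 10: C1 write [C1 write: invalidate ['C0=M'] -> C1=M] -> [I,M,I] (invalidations this op: 1; running total: 6)
Op 11: C2 write [C2 write: invalidate ['C1=M'] -> C2=M] -> [I,I,M] (invalidations this op: 1; running total: 7)
Op 12: C0 read [C0 read from I: others=['C2=M'] -> C0=S, others downsized to S] -> [S,I,S] (invalidations this op: 0; running total: 7)

Answer: 7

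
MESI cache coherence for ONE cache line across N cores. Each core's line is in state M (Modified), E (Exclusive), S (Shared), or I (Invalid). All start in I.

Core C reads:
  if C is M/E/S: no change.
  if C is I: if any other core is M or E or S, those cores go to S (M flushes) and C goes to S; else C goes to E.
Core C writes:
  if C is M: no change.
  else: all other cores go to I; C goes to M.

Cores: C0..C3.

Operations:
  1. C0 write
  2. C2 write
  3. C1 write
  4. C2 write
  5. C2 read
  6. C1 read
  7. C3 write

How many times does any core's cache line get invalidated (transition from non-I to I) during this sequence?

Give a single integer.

Op 1: C0 write [C0 write: invalidate none -> C0=M] -> [M,I,I,I] (invalidations this op: 0; running total: 0)
Op 2: C2 write [C2 write: invalidate ['C0=M'] -> C2=M] -> [I,I,M,I] (invalidations this op: 1; running total: 1)
Op 3: C1 write [C1 write: invalidate ['C2=M'] -> C1=M] -> [I,M,I,I] (invalidations this op: 1; running total: 2)
Op 4: C2 write [C2 write: invalidate ['C1=M'] -> C2=M] -> [I,I,M,I] (invalidations this op: 1; running total: 3)
Op 5: C2 read [C2 read: already in M, no change] -> [I,I,M,I] (invalidations this op: 0; running total: 3)
Op 6: C1 read [C1 read from I: others=['C2=M'] -> C1=S, others downsized to S] -> [I,S,S,I] (invalidations this op: 0; running total: 3)
Op 7: C3 write [C3 write: invalidate ['C1=S', 'C2=S'] -> C3=M] -> [I,I,I,M] (invalidations this op: 2; running total: 5)

Answer: 5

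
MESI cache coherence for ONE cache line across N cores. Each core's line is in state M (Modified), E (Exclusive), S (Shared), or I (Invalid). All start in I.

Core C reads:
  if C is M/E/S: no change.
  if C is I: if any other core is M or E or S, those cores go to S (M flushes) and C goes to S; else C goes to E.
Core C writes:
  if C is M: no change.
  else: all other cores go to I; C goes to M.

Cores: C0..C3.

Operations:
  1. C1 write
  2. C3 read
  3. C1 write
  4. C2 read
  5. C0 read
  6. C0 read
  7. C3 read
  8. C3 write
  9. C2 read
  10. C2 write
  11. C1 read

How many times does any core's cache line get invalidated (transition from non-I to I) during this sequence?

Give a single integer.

Op 1: C1 write [C1 write: invalidate none -> C1=M] -> [I,M,I,I] (invalidations this op: 0; running total: 0)
Op 2: C3 read [C3 read from I: others=['C1=M'] -> C3=S, others downsized to S] -> [I,S,I,S] (invalidations this op: 0; running total: 0)
Op 3: C1 write [C1 write: invalidate ['C3=S'] -> C1=M] -> [I,M,I,I] (invalidations this op: 1; running total: 1)
Op 4: C2 read [C2 read from I: others=['C1=M'] -> C2=S, others downsized to S] -> [I,S,S,I] (invalidations this op: 0; running total: 1)
Op 5: C0 read [C0 read from I: others=['C1=S', 'C2=S'] -> C0=S, others downsized to S] -> [S,S,S,I] (invalidations this op: 0; running total: 1)
Op 6: C0 read [C0 read: already in S, no change] -> [S,S,S,I] (invalidations this op: 0; running total: 1)
Op 7: C3 read [C3 read from I: others=['C0=S', 'C1=S', 'C2=S'] -> C3=S, others downsized to S] -> [S,S,S,S] (invalidations this op: 0; running total: 1)
Op 8: C3 write [C3 write: invalidate ['C0=S', 'C1=S', 'C2=S'] -> C3=M] -> [I,I,I,M] (invalidations this op: 3; running total: 4)
Op 9: C2 read [C2 read from I: others=['C3=M'] -> C2=S, others downsized to S] -> [I,I,S,S] (invalidations this op: 0; running total: 4)
Op 10: C2 write [C2 write: invalidate ['C3=S'] -> C2=M] -> [I,I,M,I] (invalidations this op: 1; running total: 5)
Op 11: C1 read [C1 read from I: others=['C2=M'] -> C1=S, others downsized to S] -> [I,S,S,I] (invalidations this op: 0; running total: 5)

Answer: 5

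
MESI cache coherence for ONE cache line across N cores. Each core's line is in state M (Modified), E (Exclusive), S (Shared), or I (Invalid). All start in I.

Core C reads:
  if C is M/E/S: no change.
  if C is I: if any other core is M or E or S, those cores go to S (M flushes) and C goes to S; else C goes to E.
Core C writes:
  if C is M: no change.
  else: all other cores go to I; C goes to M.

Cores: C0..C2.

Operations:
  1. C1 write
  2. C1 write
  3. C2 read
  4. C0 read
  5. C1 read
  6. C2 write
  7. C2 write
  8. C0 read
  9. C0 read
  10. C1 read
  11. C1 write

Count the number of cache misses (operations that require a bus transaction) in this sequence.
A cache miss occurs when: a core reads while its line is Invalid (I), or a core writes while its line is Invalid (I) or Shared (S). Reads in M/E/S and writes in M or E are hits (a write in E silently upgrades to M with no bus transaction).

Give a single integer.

Answer: 7

Derivation:
Op 1: C1 write [C1 write: invalidate none -> C1=M] -> [I,M,I] [MISS #1: write from I]
Op 2: C1 write [C1 write: already M (modified), no change] -> [I,M,I] [hit: write from M]
Op 3: C2 read [C2 read from I: others=['C1=M'] -> C2=S, others downsized to S] -> [I,S,S] [MISS #2: read from I]
Op 4: C0 read [C0 read from I: others=['C1=S', 'C2=S'] -> C0=S, others downsized to S] -> [S,S,S] [MISS #3: read from I]
Op 5: C1 read [C1 read: already in S, no change] -> [S,S,S] [hit: read from S]
Op 6: C2 write [C2 write: invalidate ['C0=S', 'C1=S'] -> C2=M] -> [I,I,M] [MISS #4: write from S]
Op 7: C2 write [C2 write: already M (modified), no change] -> [I,I,M] [hit: write from M]
Op 8: C0 read [C0 read from I: others=['C2=M'] -> C0=S, others downsized to S] -> [S,I,S] [MISS #5: read from I]
Op 9: C0 read [C0 read: already in S, no change] -> [S,I,S] [hit: read from S]
Op 10: C1 read [C1 read from I: others=['C0=S', 'C2=S'] -> C1=S, others downsized to S] -> [S,S,S] [MISS #6: read from I]
Op 11: C1 write [C1 write: invalidate ['C0=S', 'C2=S'] -> C1=M] -> [I,M,I] [MISS #7: write from S]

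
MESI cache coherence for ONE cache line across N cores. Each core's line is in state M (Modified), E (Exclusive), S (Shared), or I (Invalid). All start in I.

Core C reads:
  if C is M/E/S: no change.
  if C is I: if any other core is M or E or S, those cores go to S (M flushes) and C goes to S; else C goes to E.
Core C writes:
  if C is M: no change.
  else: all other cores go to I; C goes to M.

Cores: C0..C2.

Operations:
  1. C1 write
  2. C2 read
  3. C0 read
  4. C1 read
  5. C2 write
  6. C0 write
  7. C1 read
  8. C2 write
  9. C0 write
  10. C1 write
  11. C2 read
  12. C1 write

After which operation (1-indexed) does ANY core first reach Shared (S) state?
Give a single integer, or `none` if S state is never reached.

Answer: 2

Derivation:
Op 1: C1 write [C1 write: invalidate none -> C1=M] -> [I,M,I]
Op 2: C2 read [C2 read from I: others=['C1=M'] -> C2=S, others downsized to S] -> [I,S,S]
  -> First S state at op 2; remaining ops need not be traced.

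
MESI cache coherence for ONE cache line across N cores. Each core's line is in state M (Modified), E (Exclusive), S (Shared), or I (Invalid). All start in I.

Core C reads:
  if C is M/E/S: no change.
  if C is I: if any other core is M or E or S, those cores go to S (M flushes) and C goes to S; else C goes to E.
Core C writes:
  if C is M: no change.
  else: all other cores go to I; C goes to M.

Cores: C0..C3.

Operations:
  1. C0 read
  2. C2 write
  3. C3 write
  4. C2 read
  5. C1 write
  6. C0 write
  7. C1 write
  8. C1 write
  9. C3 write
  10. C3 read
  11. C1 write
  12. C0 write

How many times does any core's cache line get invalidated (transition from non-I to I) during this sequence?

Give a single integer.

Op 1: C0 read [C0 read from I: no other sharers -> C0=E (exclusive)] -> [E,I,I,I] (invalidations this op: 0; running total: 0)
Op 2: C2 write [C2 write: invalidate ['C0=E'] -> C2=M] -> [I,I,M,I] (invalidations this op: 1; running total: 1)
Op 3: C3 write [C3 write: invalidate ['C2=M'] -> C3=M] -> [I,I,I,M] (invalidations this op: 1; running total: 2)
Op 4: C2 read [C2 read from I: others=['C3=M'] -> C2=S, others downsized to S] -> [I,I,S,S] (invalidations this op: 0; running total: 2)
Op 5: C1 write [C1 write: invalidate ['C2=S', 'C3=S'] -> C1=M] -> [I,M,I,I] (invalidations this op: 2; running total: 4)
Op 6: C0 write [C0 write: invalidate ['C1=M'] -> C0=M] -> [M,I,I,I] (invalidations this op: 1; running total: 5)
Op 7: C1 write [C1 write: invalidate ['C0=M'] -> C1=M] -> [I,M,I,I] (invalidations this op: 1; running total: 6)
Op 8: C1 write [C1 write: already M (modified), no change] -> [I,M,I,I] (invalidations this op: 0; running total: 6)
Op 9: C3 write [C3 write: invalidate ['C1=M'] -> C3=M] -> [I,I,I,M] (invalidations this op: 1; running total: 7)
Op 10: C3 read [C3 read: already in M, no change] -> [I,I,I,M] (invalidations this op: 0; running total: 7)
Op 11: C1 write [C1 write: invalidate ['C3=M'] -> C1=M] -> [I,M,I,I] (invalidations this op: 1; running total: 8)
Op 12: C0 write [C0 write: invalidate ['C1=M'] -> C0=M] -> [M,I,I,I] (invalidations this op: 1; running total: 9)

Answer: 9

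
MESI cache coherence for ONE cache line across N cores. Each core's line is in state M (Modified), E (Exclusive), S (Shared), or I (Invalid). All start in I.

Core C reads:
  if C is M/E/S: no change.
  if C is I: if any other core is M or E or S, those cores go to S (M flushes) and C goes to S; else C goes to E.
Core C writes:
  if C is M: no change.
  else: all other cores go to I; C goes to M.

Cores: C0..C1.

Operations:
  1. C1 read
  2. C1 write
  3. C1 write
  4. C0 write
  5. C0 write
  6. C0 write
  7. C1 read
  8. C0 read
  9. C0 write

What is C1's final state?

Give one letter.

Op 1: C1 read [C1 read from I: no other sharers -> C1=E (exclusive)] -> [I,E]
Op 2: C1 write [C1 write: invalidate none -> C1=M] -> [I,M]
Op 3: C1 write [C1 write: already M (modified), no change] -> [I,M]
Op 4: C0 write [C0 write: invalidate ['C1=M'] -> C0=M] -> [M,I]
Op 5: C0 write [C0 write: already M (modified), no change] -> [M,I]
Op 6: C0 write [C0 write: already M (modified), no change] -> [M,I]
Op 7: C1 read [C1 read from I: others=['C0=M'] -> C1=S, others downsized to S] -> [S,S]
Op 8: C0 read [C0 read: already in S, no change] -> [S,S]
Op 9: C0 write [C0 write: invalidate ['C1=S'] -> C0=M] -> [M,I]

Answer: I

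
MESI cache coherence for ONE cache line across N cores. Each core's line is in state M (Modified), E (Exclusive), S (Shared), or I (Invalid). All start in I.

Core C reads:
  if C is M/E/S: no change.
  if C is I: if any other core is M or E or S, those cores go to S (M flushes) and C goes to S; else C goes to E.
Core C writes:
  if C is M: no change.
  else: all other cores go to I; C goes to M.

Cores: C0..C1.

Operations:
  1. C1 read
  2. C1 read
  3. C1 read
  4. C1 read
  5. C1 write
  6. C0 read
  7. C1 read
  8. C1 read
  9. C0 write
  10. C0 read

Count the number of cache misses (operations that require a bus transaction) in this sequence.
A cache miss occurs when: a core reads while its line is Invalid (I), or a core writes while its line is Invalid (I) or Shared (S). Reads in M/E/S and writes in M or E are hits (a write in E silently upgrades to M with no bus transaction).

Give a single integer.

Op 1: C1 read [C1 read from I: no other sharers -> C1=E (exclusive)] -> [I,E] [MISS #1: read from I]
Op 2: C1 read [C1 read: already in E, no change] -> [I,E] [hit: read from E]
Op 3: C1 read [C1 read: already in E, no change] -> [I,E] [hit: read from E]
Op 4: C1 read [C1 read: already in E, no change] -> [I,E] [hit: read from E]
Op 5: C1 write [C1 write: invalidate none -> C1=M] -> [I,M] [hit: write from E is a silent E->M upgrade, no bus transaction]
Op 6: C0 read [C0 read from I: others=['C1=M'] -> C0=S, others downsized to S] -> [S,S] [MISS #2: read from I]
Op 7: C1 read [C1 read: already in S, no change] -> [S,S] [hit: read from S]
Op 8: C1 read [C1 read: already in S, no change] -> [S,S] [hit: read from S]
Op 9: C0 write [C0 write: invalidate ['C1=S'] -> C0=M] -> [M,I] [MISS #3: write from S]
Op 10: C0 read [C0 read: already in M, no change] -> [M,I] [hit: read from M]

Answer: 3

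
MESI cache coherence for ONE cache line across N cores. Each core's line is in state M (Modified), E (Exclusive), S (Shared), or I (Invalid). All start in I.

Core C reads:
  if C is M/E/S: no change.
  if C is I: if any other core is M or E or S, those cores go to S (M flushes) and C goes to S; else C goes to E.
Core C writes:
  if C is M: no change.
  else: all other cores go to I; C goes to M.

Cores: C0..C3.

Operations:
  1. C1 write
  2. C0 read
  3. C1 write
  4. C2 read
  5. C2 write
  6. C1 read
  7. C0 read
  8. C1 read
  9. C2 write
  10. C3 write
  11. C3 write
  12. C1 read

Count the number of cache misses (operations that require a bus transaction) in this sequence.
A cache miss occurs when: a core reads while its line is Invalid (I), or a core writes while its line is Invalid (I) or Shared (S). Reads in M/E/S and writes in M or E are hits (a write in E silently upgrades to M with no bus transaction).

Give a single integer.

Answer: 10

Derivation:
Op 1: C1 write [C1 write: invalidate none -> C1=M] -> [I,M,I,I] [MISS #1: write from I]
Op 2: C0 read [C0 read from I: others=['C1=M'] -> C0=S, others downsized to S] -> [S,S,I,I] [MISS #2: read from I]
Op 3: C1 write [C1 write: invalidate ['C0=S'] -> C1=M] -> [I,M,I,I] [MISS #3: write from S]
Op 4: C2 read [C2 read from I: others=['C1=M'] -> C2=S, others downsized to S] -> [I,S,S,I] [MISS #4: read from I]
Op 5: C2 write [C2 write: invalidate ['C1=S'] -> C2=M] -> [I,I,M,I] [MISS #5: write from S]
Op 6: C1 read [C1 read from I: others=['C2=M'] -> C1=S, others downsized to S] -> [I,S,S,I] [MISS #6: read from I]
Op 7: C0 read [C0 read from I: others=['C1=S', 'C2=S'] -> C0=S, others downsized to S] -> [S,S,S,I] [MISS #7: read from I]
Op 8: C1 read [C1 read: already in S, no change] -> [S,S,S,I] [hit: read from S]
Op 9: C2 write [C2 write: invalidate ['C0=S', 'C1=S'] -> C2=M] -> [I,I,M,I] [MISS #8: write from S]
Op 10: C3 write [C3 write: invalidate ['C2=M'] -> C3=M] -> [I,I,I,M] [MISS #9: write from I]
Op 11: C3 write [C3 write: already M (modified), no change] -> [I,I,I,M] [hit: write from M]
Op 12: C1 read [C1 read from I: others=['C3=M'] -> C1=S, others downsized to S] -> [I,S,I,S] [MISS #10: read from I]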